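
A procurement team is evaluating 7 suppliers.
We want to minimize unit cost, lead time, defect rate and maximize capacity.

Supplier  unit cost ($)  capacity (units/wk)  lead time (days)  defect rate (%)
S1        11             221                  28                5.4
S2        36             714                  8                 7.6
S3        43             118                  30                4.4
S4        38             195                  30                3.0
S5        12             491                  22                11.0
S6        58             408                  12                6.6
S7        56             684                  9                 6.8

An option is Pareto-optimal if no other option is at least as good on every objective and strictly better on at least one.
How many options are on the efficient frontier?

S1: not dominated (best unit cost).
S2: not dominated (best capacity).
S3: dominated by S4 (unit cost 38≤43, capacity 195≥118, lead time 30≤30, defect rate 3.0≤4.4).
S4: not dominated (best defect rate).
S5: not dominated.
S6: not dominated.
S7: not dominated.
Pareto-optimal: S1, S2, S4, S5, S6, S7 → 6.

6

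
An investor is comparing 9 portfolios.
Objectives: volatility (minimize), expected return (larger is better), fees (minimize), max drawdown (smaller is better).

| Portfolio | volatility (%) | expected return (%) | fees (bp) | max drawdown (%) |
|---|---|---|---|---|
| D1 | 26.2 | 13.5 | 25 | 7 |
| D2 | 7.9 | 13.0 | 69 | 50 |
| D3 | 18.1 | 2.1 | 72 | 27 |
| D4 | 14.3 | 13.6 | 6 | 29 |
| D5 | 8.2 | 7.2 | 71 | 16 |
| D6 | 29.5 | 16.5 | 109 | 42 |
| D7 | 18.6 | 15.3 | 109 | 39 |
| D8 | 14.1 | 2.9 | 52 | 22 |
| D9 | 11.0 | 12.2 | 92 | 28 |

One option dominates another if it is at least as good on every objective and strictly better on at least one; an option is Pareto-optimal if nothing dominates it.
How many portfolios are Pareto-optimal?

D1: not dominated (best max drawdown).
D2: not dominated (best volatility).
D3: dominated by D5 (volatility 8.2≤18.1, expected return 7.2≥2.1, fees 71≤72, max drawdown 16≤27).
D4: not dominated (best fees).
D5: not dominated.
D6: not dominated (best expected return).
D7: not dominated.
D8: not dominated.
D9: not dominated.
Pareto-optimal: D1, D2, D4, D5, D6, D7, D8, D9 → 8.

8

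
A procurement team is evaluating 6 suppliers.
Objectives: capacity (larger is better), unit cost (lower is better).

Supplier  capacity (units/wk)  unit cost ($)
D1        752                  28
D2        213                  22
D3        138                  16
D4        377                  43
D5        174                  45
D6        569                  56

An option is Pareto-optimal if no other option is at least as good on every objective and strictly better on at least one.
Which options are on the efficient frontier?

D1: not dominated (best capacity).
D2: not dominated.
D3: not dominated (best unit cost).
D4: dominated by D1 (capacity 752≥377, unit cost 28≤43).
D5: dominated by D1 (capacity 752≥174, unit cost 28≤45).
D6: dominated by D1 (capacity 752≥569, unit cost 28≤56).

D1, D2, D3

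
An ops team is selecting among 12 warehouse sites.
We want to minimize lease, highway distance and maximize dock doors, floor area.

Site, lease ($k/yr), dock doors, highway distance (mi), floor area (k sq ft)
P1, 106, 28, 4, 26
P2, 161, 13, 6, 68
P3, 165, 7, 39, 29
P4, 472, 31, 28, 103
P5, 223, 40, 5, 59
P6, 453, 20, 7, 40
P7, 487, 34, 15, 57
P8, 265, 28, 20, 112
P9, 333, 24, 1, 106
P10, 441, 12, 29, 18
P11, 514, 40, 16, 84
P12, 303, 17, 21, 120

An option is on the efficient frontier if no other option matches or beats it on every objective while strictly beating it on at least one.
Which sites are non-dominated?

P1, P2, P4, P5, P8, P9, P11, P12

P1: not dominated (best lease).
P2: not dominated.
P3: dominated by P2 (lease 161≤165, dock doors 13≥7, highway distance 6≤39, floor area 68≥29).
P4: not dominated.
P5: not dominated.
P6: dominated by P5 (lease 223≤453, dock doors 40≥20, highway distance 5≤7, floor area 59≥40).
P7: dominated by P5 (lease 223≤487, dock doors 40≥34, highway distance 5≤15, floor area 59≥57).
P8: not dominated.
P9: not dominated (best highway distance).
P10: dominated by P1 (lease 106≤441, dock doors 28≥12, highway distance 4≤29, floor area 26≥18).
P11: not dominated.
P12: not dominated (best floor area).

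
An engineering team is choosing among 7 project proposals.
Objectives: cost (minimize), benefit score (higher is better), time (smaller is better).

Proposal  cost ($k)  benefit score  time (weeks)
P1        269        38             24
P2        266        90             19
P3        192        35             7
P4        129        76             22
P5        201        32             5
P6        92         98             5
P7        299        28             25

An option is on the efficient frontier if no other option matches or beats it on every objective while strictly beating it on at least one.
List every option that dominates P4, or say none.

P6

P6: cost 92≤129, benefit score 98≥76, time 5≤22 — dominates P4.
Others (P1, P2, P3, P5, P7) are each worse than P4 on at least one objective.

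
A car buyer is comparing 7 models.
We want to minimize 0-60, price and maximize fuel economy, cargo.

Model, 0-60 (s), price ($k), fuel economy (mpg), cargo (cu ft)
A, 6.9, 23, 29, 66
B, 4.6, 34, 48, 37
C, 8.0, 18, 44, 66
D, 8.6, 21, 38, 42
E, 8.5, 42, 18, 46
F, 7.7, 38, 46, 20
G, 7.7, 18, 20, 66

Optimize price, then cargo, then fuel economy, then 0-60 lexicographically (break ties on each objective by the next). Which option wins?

C

First minimize price: best is 18, kept {C, G}.
Then maximize cargo: best is 66, kept {C, G}.
Then maximize fuel economy: best is 44, kept {C}.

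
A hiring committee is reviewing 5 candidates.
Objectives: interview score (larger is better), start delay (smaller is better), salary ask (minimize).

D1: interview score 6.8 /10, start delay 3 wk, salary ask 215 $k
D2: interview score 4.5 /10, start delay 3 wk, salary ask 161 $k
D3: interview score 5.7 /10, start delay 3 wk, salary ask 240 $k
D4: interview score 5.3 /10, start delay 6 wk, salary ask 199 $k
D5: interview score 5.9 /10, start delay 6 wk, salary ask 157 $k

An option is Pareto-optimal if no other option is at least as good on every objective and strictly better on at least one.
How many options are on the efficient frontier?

D1: not dominated (best interview score).
D2: not dominated.
D3: dominated by D1 (interview score 6.8≥5.7, start delay 3≤3, salary ask 215≤240).
D4: dominated by D5 (interview score 5.9≥5.3, start delay 6≤6, salary ask 157≤199).
D5: not dominated (best salary ask).
Pareto-optimal: D1, D2, D5 → 3.

3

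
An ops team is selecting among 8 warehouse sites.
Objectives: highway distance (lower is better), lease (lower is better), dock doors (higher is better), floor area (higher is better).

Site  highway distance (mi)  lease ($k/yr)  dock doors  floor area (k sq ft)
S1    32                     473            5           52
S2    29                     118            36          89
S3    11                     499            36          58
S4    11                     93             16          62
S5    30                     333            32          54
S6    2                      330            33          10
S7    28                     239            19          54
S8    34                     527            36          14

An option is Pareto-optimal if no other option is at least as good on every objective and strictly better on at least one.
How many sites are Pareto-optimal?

S1: dominated by S2 (highway distance 29≤32, lease 118≤473, dock doors 36≥5, floor area 89≥52).
S2: not dominated (best floor area).
S3: not dominated.
S4: not dominated (best lease).
S5: dominated by S2 (highway distance 29≤30, lease 118≤333, dock doors 36≥32, floor area 89≥54).
S6: not dominated (best highway distance).
S7: not dominated.
S8: dominated by S2 (highway distance 29≤34, lease 118≤527, dock doors 36≥36, floor area 89≥14).
Pareto-optimal: S2, S3, S4, S6, S7 → 5.

5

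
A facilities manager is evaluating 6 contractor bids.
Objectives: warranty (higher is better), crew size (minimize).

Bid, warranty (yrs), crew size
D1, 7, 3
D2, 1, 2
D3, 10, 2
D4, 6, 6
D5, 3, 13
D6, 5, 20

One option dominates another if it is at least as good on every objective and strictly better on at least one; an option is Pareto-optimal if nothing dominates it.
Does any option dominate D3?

No

D1: worse on warranty (7 vs 10).
D2: worse on warranty (1 vs 10).
D4: worse on warranty (6 vs 10).
D5: worse on warranty (3 vs 10).
D6: worse on warranty (5 vs 10).
No option is at least as good as D3 on every objective and strictly better on one.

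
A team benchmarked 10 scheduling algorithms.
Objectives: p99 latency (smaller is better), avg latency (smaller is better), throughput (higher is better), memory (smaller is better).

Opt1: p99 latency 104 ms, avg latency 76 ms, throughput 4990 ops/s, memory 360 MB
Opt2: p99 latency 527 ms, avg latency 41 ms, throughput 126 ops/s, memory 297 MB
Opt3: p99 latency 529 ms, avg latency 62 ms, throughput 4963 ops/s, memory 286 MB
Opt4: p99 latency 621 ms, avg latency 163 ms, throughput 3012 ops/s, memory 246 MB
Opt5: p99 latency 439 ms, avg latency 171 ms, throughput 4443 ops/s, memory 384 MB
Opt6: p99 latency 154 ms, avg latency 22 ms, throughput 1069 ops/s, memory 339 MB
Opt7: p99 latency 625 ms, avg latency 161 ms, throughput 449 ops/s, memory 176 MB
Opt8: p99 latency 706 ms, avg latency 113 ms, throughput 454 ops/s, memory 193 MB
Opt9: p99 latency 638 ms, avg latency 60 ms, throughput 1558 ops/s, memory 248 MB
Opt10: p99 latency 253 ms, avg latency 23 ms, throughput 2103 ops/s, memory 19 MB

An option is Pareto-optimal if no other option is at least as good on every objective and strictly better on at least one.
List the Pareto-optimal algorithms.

Opt1: not dominated (best p99 latency).
Opt2: dominated by Opt10 (p99 latency 253≤527, avg latency 23≤41, throughput 2103≥126, memory 19≤297).
Opt3: not dominated.
Opt4: not dominated.
Opt5: dominated by Opt1 (p99 latency 104≤439, avg latency 76≤171, throughput 4990≥4443, memory 360≤384).
Opt6: not dominated (best avg latency).
Opt7: dominated by Opt10 (p99 latency 253≤625, avg latency 23≤161, throughput 2103≥449, memory 19≤176).
Opt8: dominated by Opt10 (p99 latency 253≤706, avg latency 23≤113, throughput 2103≥454, memory 19≤193).
Opt9: dominated by Opt10 (p99 latency 253≤638, avg latency 23≤60, throughput 2103≥1558, memory 19≤248).
Opt10: not dominated (best memory).

Opt1, Opt3, Opt4, Opt6, Opt10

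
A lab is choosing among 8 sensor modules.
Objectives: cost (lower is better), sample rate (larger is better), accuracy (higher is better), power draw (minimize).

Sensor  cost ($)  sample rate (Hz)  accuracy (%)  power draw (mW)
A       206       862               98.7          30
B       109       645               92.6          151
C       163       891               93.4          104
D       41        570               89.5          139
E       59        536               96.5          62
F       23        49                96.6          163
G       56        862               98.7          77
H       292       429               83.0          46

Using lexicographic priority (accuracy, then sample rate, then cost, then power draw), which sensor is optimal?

First maximize accuracy: best is 98.7, kept {A, G}.
Then maximize sample rate: best is 862, kept {A, G}.
Then minimize cost: best is 56, kept {G}.

G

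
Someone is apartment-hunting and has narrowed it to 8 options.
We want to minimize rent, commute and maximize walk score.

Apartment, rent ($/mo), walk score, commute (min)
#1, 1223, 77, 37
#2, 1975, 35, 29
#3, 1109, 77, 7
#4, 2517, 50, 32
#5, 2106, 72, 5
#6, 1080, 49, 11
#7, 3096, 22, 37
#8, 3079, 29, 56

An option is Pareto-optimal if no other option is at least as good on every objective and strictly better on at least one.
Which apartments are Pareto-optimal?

#1: dominated by #3 (rent 1109≤1223, walk score 77≥77, commute 7≤37).
#2: dominated by #3 (rent 1109≤1975, walk score 77≥35, commute 7≤29).
#3: not dominated.
#4: dominated by #3 (rent 1109≤2517, walk score 77≥50, commute 7≤32).
#5: not dominated (best commute).
#6: not dominated (best rent).
#7: dominated by #1 (rent 1223≤3096, walk score 77≥22, commute 37≤37).
#8: dominated by #1 (rent 1223≤3079, walk score 77≥29, commute 37≤56).

#3, #5, #6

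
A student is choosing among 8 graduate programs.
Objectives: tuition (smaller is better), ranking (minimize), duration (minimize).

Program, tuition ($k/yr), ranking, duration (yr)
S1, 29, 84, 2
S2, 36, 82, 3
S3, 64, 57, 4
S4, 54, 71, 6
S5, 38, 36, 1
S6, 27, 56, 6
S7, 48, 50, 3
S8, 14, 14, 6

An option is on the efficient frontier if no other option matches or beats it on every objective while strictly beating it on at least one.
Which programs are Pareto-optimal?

S1: not dominated.
S2: not dominated.
S3: dominated by S5 (tuition 38≤64, ranking 36≤57, duration 1≤4).
S4: dominated by S5 (tuition 38≤54, ranking 36≤71, duration 1≤6).
S5: not dominated (best duration).
S6: dominated by S8 (tuition 14≤27, ranking 14≤56, duration 6≤6).
S7: dominated by S5 (tuition 38≤48, ranking 36≤50, duration 1≤3).
S8: not dominated (best tuition).

S1, S2, S5, S8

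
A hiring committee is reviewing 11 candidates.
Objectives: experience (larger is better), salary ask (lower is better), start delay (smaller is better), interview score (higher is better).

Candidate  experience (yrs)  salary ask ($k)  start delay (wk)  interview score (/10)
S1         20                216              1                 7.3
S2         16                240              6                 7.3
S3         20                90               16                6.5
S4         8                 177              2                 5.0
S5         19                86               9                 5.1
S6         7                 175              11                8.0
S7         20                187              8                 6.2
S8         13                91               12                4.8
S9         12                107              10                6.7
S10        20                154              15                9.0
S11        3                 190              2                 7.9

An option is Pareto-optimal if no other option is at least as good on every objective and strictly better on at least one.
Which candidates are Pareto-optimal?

S1: not dominated (best start delay).
S2: dominated by S1 (experience 20≥16, salary ask 216≤240, start delay 1≤6, interview score 7.3≥7.3).
S3: not dominated.
S4: not dominated.
S5: not dominated (best salary ask).
S6: not dominated.
S7: not dominated.
S8: dominated by S5 (experience 19≥13, salary ask 86≤91, start delay 9≤12, interview score 5.1≥4.8).
S9: not dominated.
S10: not dominated (best interview score).
S11: not dominated.

S1, S3, S4, S5, S6, S7, S9, S10, S11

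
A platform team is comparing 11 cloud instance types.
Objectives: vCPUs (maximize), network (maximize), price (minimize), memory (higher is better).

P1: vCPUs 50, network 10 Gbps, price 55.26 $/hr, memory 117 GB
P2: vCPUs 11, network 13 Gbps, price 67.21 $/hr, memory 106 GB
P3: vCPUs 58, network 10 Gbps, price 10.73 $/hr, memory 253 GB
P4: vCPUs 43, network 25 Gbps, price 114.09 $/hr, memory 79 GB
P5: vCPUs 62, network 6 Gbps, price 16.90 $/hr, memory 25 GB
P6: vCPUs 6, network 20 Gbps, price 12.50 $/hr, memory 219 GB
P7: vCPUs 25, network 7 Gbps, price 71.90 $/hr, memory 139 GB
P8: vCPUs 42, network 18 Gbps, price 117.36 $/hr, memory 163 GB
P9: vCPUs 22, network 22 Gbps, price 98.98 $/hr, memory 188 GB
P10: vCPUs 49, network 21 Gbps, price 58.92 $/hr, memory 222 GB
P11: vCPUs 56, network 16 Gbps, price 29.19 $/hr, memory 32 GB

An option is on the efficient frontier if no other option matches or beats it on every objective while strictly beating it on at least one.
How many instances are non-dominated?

P1: dominated by P3 (vCPUs 58≥50, network 10≥10, price 10.73≤55.26, memory 253≥117).
P2: dominated by P10 (vCPUs 49≥11, network 21≥13, price 58.92≤67.21, memory 222≥106).
P3: not dominated (best price).
P4: not dominated (best network).
P5: not dominated (best vCPUs).
P6: not dominated.
P7: dominated by P3 (vCPUs 58≥25, network 10≥7, price 10.73≤71.90, memory 253≥139).
P8: dominated by P10 (vCPUs 49≥42, network 21≥18, price 58.92≤117.36, memory 222≥163).
P9: not dominated.
P10: not dominated.
P11: not dominated.
Pareto-optimal: P3, P4, P5, P6, P9, P10, P11 → 7.

7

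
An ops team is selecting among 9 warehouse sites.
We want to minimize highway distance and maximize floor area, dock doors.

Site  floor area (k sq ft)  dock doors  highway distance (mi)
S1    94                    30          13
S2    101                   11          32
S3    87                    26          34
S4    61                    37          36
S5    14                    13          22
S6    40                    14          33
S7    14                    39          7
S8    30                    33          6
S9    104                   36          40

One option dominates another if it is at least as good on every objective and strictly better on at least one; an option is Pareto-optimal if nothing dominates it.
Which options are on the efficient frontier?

S1: not dominated.
S2: not dominated.
S3: dominated by S1 (floor area 94≥87, dock doors 30≥26, highway distance 13≤34).
S4: not dominated.
S5: dominated by S1 (floor area 94≥14, dock doors 30≥13, highway distance 13≤22).
S6: dominated by S1 (floor area 94≥40, dock doors 30≥14, highway distance 13≤33).
S7: not dominated (best dock doors).
S8: not dominated (best highway distance).
S9: not dominated (best floor area).

S1, S2, S4, S7, S8, S9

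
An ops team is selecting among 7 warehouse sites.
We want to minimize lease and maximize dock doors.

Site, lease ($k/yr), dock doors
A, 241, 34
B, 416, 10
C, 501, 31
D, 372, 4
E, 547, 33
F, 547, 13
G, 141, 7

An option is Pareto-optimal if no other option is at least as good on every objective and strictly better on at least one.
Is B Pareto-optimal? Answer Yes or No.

A vs B: lease 241≤416, dock doors 34≥10 — A is at least as good on every objective and strictly better on at least one, so A dominates B.

No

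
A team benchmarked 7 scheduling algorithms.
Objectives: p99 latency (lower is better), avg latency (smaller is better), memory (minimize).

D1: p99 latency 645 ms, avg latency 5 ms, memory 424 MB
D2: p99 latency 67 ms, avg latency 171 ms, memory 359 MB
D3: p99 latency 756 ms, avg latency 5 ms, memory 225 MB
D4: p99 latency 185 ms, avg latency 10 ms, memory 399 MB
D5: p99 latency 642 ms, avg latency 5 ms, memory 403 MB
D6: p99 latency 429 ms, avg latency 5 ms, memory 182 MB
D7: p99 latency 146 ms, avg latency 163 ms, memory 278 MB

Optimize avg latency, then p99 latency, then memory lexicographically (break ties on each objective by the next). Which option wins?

D6

First minimize avg latency: best is 5, kept {D1, D3, D5, D6}.
Then minimize p99 latency: best is 429, kept {D6}.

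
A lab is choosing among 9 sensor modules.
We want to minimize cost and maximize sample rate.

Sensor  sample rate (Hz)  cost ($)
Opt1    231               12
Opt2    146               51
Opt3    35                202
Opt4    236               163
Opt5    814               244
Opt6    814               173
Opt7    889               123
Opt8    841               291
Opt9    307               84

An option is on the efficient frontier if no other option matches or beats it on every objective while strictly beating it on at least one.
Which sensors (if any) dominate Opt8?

Opt7

Opt7: sample rate 889≥841, cost 123≤291 — dominates Opt8.
Others (Opt1, Opt2, Opt3, Opt4, Opt5, Opt6, Opt9) are each worse than Opt8 on at least one objective.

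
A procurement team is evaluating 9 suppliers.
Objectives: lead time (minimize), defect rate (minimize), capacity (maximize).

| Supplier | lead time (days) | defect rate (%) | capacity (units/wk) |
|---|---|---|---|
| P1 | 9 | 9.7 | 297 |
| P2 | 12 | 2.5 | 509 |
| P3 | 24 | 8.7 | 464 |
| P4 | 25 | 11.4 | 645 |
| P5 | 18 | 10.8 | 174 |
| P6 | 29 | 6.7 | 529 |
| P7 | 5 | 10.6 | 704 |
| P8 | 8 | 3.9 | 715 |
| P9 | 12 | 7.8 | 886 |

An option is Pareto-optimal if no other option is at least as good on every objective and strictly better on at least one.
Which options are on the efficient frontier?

P1: dominated by P8 (lead time 8≤9, defect rate 3.9≤9.7, capacity 715≥297).
P2: not dominated (best defect rate).
P3: dominated by P2 (lead time 12≤24, defect rate 2.5≤8.7, capacity 509≥464).
P4: dominated by P7 (lead time 5≤25, defect rate 10.6≤11.4, capacity 704≥645).
P5: dominated by P1 (lead time 9≤18, defect rate 9.7≤10.8, capacity 297≥174).
P6: dominated by P8 (lead time 8≤29, defect rate 3.9≤6.7, capacity 715≥529).
P7: not dominated (best lead time).
P8: not dominated.
P9: not dominated (best capacity).

P2, P7, P8, P9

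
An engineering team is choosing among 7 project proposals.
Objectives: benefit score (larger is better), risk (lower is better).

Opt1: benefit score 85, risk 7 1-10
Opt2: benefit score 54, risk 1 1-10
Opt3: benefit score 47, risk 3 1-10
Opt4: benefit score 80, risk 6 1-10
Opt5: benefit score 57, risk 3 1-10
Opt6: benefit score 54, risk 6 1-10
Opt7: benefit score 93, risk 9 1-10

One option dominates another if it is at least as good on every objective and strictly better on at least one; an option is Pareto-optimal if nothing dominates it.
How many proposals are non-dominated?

5

Opt1: not dominated.
Opt2: not dominated (best risk).
Opt3: dominated by Opt2 (benefit score 54≥47, risk 1≤3).
Opt4: not dominated.
Opt5: not dominated.
Opt6: dominated by Opt2 (benefit score 54≥54, risk 1≤6).
Opt7: not dominated (best benefit score).
Pareto-optimal: Opt1, Opt2, Opt4, Opt5, Opt7 → 5.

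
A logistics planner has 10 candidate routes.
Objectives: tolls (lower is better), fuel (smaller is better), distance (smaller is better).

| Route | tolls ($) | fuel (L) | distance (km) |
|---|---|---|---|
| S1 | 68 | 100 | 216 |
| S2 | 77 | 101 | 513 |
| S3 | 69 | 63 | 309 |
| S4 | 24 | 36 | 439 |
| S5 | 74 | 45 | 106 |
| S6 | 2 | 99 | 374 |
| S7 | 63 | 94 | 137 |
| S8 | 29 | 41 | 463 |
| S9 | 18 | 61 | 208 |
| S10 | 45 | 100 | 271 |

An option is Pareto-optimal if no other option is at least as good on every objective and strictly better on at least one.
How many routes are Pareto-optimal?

S1: dominated by S7 (tolls 63≤68, fuel 94≤100, distance 137≤216).
S2: dominated by S1 (tolls 68≤77, fuel 100≤101, distance 216≤513).
S3: dominated by S9 (tolls 18≤69, fuel 61≤63, distance 208≤309).
S4: not dominated (best fuel).
S5: not dominated (best distance).
S6: not dominated (best tolls).
S7: not dominated.
S8: dominated by S4 (tolls 24≤29, fuel 36≤41, distance 439≤463).
S9: not dominated.
S10: dominated by S9 (tolls 18≤45, fuel 61≤100, distance 208≤271).
Pareto-optimal: S4, S5, S6, S7, S9 → 5.

5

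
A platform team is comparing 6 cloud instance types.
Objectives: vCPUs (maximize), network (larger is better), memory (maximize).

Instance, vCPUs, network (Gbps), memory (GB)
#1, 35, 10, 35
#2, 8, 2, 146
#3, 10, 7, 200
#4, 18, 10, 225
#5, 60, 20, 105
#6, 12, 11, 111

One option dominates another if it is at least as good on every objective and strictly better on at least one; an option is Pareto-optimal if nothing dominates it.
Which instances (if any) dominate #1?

#5

#5: vCPUs 60≥35, network 20≥10, memory 105≥35 — dominates #1.
Others (#2, #3, #4, #6) are each worse than #1 on at least one objective.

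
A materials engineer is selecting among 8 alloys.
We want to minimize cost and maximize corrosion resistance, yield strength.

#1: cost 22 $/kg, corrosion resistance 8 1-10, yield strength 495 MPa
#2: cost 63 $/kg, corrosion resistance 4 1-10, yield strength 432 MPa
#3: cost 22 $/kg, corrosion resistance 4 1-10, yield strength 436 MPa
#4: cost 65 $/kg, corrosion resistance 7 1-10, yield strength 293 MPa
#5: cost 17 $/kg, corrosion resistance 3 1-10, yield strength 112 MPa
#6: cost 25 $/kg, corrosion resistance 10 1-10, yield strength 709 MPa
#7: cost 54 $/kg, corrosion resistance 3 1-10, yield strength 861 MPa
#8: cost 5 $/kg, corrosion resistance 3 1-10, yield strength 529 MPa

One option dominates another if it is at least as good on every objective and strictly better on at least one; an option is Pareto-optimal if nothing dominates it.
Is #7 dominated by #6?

#6 vs #7: #6 is worse on yield strength (709 vs 861), so it does not dominate #7.

No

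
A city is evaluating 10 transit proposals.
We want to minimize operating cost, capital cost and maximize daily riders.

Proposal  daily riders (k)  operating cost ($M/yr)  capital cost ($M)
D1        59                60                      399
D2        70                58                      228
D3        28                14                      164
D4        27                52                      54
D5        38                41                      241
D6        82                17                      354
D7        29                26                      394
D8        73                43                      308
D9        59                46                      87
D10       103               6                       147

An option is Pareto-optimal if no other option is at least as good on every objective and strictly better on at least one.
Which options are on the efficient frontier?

D1: dominated by D2 (daily riders 70≥59, operating cost 58≤60, capital cost 228≤399).
D2: dominated by D10 (daily riders 103≥70, operating cost 6≤58, capital cost 147≤228).
D3: dominated by D10 (daily riders 103≥28, operating cost 6≤14, capital cost 147≤164).
D4: not dominated (best capital cost).
D5: dominated by D10 (daily riders 103≥38, operating cost 6≤41, capital cost 147≤241).
D6: dominated by D10 (daily riders 103≥82, operating cost 6≤17, capital cost 147≤354).
D7: dominated by D6 (daily riders 82≥29, operating cost 17≤26, capital cost 354≤394).
D8: dominated by D10 (daily riders 103≥73, operating cost 6≤43, capital cost 147≤308).
D9: not dominated.
D10: not dominated (best daily riders).

D4, D9, D10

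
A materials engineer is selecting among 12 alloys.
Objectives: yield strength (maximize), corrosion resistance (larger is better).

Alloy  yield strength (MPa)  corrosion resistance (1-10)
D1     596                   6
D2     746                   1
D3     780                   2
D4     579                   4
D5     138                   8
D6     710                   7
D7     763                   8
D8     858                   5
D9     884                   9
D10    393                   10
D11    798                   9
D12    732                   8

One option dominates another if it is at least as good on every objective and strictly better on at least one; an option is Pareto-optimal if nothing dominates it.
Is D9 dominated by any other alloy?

No

D1: worse on yield strength (596 vs 884).
D2: worse on yield strength (746 vs 884).
D3: worse on yield strength (780 vs 884).
D4: worse on yield strength (579 vs 884).
D5: worse on yield strength (138 vs 884).
D6: worse on yield strength (710 vs 884).
D7: worse on yield strength (763 vs 884).
D8: worse on yield strength (858 vs 884).
D10: worse on yield strength (393 vs 884).
D11: worse on yield strength (798 vs 884).
D12: worse on yield strength (732 vs 884).
No option is at least as good as D9 on every objective and strictly better on one.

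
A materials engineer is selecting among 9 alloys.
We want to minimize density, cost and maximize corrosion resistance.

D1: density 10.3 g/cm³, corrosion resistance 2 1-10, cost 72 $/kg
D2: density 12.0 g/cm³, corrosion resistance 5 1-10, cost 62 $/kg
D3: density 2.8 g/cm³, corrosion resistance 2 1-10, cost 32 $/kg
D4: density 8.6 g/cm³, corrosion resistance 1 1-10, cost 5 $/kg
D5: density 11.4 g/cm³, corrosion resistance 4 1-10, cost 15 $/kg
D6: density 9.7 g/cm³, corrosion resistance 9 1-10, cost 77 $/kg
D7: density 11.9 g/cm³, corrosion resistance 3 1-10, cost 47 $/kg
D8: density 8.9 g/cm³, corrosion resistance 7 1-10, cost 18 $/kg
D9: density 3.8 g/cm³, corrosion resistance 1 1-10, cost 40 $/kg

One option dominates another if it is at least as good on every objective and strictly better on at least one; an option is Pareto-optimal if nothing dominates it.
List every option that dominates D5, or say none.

D1: worse on corrosion resistance (2 vs 4).
D2: worse on density (12.0 vs 11.4).
D3: worse on corrosion resistance (2 vs 4).
D4: worse on corrosion resistance (1 vs 4).
D6: worse on cost (77 vs 15).
D7: worse on density (11.9 vs 11.4).
D8: worse on cost (18 vs 15).
D9: worse on corrosion resistance (1 vs 4).
No option dominates D5.

none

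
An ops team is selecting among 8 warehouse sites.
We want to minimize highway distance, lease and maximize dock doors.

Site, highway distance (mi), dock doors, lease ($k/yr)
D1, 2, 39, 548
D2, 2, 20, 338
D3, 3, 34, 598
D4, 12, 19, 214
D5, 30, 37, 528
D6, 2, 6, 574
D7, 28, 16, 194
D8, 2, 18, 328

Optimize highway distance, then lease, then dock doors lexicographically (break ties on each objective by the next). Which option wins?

First minimize highway distance: best is 2, kept {D1, D2, D6, D8}.
Then minimize lease: best is 328, kept {D8}.

D8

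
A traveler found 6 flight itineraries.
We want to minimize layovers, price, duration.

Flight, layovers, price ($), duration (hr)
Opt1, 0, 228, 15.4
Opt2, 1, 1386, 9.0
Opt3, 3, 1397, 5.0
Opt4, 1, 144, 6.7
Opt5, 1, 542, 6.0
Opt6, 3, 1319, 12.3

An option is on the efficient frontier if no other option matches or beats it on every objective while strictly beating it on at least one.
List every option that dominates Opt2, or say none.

Opt4, Opt5

Opt4: layovers 1≤1, price 144≤1386, duration 6.7≤9.0 — dominates Opt2.
Opt5: layovers 1≤1, price 542≤1386, duration 6.0≤9.0 — dominates Opt2.
Others (Opt1, Opt3, Opt6) are each worse than Opt2 on at least one objective.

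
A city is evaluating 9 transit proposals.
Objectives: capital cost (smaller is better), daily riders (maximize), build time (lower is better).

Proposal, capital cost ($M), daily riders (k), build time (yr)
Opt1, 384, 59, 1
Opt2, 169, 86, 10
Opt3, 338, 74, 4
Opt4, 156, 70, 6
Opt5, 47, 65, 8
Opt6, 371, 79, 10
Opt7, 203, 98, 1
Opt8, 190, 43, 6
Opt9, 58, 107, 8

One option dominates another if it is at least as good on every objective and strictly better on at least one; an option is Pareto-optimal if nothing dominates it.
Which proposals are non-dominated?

Opt1: dominated by Opt7 (capital cost 203≤384, daily riders 98≥59, build time 1≤1).
Opt2: dominated by Opt9 (capital cost 58≤169, daily riders 107≥86, build time 8≤10).
Opt3: dominated by Opt7 (capital cost 203≤338, daily riders 98≥74, build time 1≤4).
Opt4: not dominated.
Opt5: not dominated (best capital cost).
Opt6: dominated by Opt2 (capital cost 169≤371, daily riders 86≥79, build time 10≤10).
Opt7: not dominated.
Opt8: dominated by Opt4 (capital cost 156≤190, daily riders 70≥43, build time 6≤6).
Opt9: not dominated (best daily riders).

Opt4, Opt5, Opt7, Opt9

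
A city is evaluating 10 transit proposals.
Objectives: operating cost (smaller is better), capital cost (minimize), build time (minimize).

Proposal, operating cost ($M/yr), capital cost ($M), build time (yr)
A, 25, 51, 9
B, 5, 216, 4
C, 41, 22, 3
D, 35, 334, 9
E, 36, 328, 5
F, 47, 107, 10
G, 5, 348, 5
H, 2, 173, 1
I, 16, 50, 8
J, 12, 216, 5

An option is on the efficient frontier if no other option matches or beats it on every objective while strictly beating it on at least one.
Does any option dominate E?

Yes

B vs E: operating cost 5≤36, capital cost 216≤328, build time 4≤5 — B is at least as good on every objective and strictly better on at least one, so B dominates E.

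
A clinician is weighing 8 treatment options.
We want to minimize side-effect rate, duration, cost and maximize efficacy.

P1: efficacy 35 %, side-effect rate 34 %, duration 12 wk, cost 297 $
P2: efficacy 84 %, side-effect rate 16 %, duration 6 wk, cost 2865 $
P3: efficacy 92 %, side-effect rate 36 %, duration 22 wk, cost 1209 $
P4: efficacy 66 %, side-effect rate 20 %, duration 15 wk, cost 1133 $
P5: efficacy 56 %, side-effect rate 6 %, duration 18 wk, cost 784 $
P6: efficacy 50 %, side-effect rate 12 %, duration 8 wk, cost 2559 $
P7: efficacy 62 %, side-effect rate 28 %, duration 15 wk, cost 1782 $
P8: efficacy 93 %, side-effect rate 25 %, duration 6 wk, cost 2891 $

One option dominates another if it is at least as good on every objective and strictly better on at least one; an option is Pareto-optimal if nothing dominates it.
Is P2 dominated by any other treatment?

P1: worse on efficacy (35 vs 84).
P3: worse on side-effect rate (36 vs 16).
P4: worse on efficacy (66 vs 84).
P5: worse on efficacy (56 vs 84).
P6: worse on efficacy (50 vs 84).
P7: worse on efficacy (62 vs 84).
P8: worse on side-effect rate (25 vs 16).
No option is at least as good as P2 on every objective and strictly better on one.

No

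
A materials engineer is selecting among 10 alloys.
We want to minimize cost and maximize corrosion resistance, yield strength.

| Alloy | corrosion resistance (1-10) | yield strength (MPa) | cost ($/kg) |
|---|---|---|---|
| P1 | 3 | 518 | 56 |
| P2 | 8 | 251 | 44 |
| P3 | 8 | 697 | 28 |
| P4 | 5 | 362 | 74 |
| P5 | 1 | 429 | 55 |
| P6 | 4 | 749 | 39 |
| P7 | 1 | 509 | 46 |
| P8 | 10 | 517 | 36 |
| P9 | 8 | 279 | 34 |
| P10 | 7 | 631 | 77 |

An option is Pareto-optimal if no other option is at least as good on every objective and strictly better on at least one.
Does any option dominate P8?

No

P1: worse on corrosion resistance (3 vs 10).
P2: worse on corrosion resistance (8 vs 10).
P3: worse on corrosion resistance (8 vs 10).
P4: worse on corrosion resistance (5 vs 10).
P5: worse on corrosion resistance (1 vs 10).
P6: worse on corrosion resistance (4 vs 10).
P7: worse on corrosion resistance (1 vs 10).
P9: worse on corrosion resistance (8 vs 10).
P10: worse on corrosion resistance (7 vs 10).
No option is at least as good as P8 on every objective and strictly better on one.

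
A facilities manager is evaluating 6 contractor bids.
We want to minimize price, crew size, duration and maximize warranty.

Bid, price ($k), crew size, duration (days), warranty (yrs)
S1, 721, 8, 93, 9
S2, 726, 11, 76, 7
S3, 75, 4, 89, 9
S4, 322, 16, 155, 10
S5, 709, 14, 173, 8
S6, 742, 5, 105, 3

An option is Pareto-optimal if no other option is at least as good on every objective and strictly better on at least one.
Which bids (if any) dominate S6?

S3

S3: price 75≤742, crew size 4≤5, duration 89≤105, warranty 9≥3 — dominates S6.
Others (S1, S2, S4, S5) are each worse than S6 on at least one objective.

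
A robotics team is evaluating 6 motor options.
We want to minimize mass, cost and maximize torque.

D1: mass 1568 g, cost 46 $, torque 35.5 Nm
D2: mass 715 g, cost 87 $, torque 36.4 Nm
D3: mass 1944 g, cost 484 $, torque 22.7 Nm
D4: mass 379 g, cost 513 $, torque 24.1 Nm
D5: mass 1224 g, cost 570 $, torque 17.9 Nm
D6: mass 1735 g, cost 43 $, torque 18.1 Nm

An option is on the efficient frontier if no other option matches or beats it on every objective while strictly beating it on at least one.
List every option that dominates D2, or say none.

D1: worse on mass (1568 vs 715).
D3: worse on mass (1944 vs 715).
D4: worse on cost (513 vs 87).
D5: worse on mass (1224 vs 715).
D6: worse on mass (1735 vs 715).
No option dominates D2.

none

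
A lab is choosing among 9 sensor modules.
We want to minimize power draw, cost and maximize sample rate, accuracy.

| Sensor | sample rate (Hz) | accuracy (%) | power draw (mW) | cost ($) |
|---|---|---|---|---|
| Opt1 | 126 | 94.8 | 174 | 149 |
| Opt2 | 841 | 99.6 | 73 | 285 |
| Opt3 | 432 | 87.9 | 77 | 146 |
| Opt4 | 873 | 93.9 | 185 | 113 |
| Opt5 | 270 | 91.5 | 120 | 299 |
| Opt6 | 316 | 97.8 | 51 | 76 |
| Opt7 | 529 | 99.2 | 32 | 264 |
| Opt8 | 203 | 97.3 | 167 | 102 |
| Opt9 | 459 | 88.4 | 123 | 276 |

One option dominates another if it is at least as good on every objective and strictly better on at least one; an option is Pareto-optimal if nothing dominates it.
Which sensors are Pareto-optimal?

Opt2, Opt3, Opt4, Opt6, Opt7

Opt1: dominated by Opt6 (sample rate 316≥126, accuracy 97.8≥94.8, power draw 51≤174, cost 76≤149).
Opt2: not dominated (best accuracy).
Opt3: not dominated.
Opt4: not dominated (best sample rate).
Opt5: dominated by Opt2 (sample rate 841≥270, accuracy 99.6≥91.5, power draw 73≤120, cost 285≤299).
Opt6: not dominated (best cost).
Opt7: not dominated (best power draw).
Opt8: dominated by Opt6 (sample rate 316≥203, accuracy 97.8≥97.3, power draw 51≤167, cost 76≤102).
Opt9: dominated by Opt7 (sample rate 529≥459, accuracy 99.2≥88.4, power draw 32≤123, cost 264≤276).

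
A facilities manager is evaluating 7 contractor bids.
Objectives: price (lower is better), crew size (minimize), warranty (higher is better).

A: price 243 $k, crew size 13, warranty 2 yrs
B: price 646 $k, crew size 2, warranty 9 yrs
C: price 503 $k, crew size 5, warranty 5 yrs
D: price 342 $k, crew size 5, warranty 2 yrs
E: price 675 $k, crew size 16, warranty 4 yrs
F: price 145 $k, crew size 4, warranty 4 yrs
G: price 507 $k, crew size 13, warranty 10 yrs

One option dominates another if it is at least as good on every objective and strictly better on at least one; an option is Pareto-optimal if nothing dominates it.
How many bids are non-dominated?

A: dominated by F (price 145≤243, crew size 4≤13, warranty 4≥2).
B: not dominated (best crew size).
C: not dominated.
D: dominated by F (price 145≤342, crew size 4≤5, warranty 4≥2).
E: dominated by B (price 646≤675, crew size 2≤16, warranty 9≥4).
F: not dominated (best price).
G: not dominated (best warranty).
Pareto-optimal: B, C, F, G → 4.

4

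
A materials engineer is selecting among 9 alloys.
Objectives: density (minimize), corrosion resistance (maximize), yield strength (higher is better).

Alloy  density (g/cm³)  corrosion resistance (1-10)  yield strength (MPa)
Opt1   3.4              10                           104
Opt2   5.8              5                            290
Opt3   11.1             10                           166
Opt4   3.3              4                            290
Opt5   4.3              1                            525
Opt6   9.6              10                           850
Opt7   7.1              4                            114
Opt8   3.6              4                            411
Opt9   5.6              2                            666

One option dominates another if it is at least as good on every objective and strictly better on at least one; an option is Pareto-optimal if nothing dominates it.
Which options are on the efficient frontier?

Opt1, Opt2, Opt4, Opt5, Opt6, Opt8, Opt9

Opt1: not dominated.
Opt2: not dominated.
Opt3: dominated by Opt6 (density 9.6≤11.1, corrosion resistance 10≥10, yield strength 850≥166).
Opt4: not dominated (best density).
Opt5: not dominated.
Opt6: not dominated (best yield strength).
Opt7: dominated by Opt2 (density 5.8≤7.1, corrosion resistance 5≥4, yield strength 290≥114).
Opt8: not dominated.
Opt9: not dominated.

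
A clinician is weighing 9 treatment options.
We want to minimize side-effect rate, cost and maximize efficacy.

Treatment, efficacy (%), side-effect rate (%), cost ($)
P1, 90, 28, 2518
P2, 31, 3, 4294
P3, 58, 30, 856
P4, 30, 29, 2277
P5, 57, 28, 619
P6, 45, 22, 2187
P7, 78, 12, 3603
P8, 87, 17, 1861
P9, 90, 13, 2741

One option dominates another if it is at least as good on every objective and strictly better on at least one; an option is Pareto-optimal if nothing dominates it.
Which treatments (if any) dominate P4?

P5, P6, P8

P5: efficacy 57≥30, side-effect rate 28≤29, cost 619≤2277 — dominates P4.
P6: efficacy 45≥30, side-effect rate 22≤29, cost 2187≤2277 — dominates P4.
P8: efficacy 87≥30, side-effect rate 17≤29, cost 1861≤2277 — dominates P4.
Others (P1, P2, P3, P7, P9) are each worse than P4 on at least one objective.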